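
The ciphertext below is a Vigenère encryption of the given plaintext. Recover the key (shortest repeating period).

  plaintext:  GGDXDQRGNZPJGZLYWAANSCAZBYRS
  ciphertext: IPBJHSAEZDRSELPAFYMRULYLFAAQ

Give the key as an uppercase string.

CJYME

  i= 0: I-G =  2 → C
  i= 1: P-G =  9 → J
  i= 2: B-D = 24 → Y
  i= 3: J-X = 12 → M
  i= 4: H-D =  4 → E
  i= 5: S-Q =  2 → C
  i= 6: A-R =  9 → J
  i= 7: E-G = 24 → Y
  i= 8: Z-N = 12 → M
  i= 9: D-Z =  4 → E
  i=10: R-P =  2 → C
  i=11: S-J =  9 → J
  i=12: E-G = 24 → Y
  i=13: L-Z = 12 → M
  i=14: P-L =  4 → E
  i=15: A-Y =  2 → C
  i=16: F-W =  9 → J
  i=17: Y-A = 24 → Y
  i=18: M-A = 12 → M
  i=19: R-N =  4 → E
  i=20: U-S =  2 → C
  i=21: L-C =  9 → J
  i=22: Y-A = 24 → Y
  i=23: L-Z = 12 → M
  i=24: F-B =  4 → E
  i=25: A-Y =  2 → C
  i=26: A-R =  9 → J
  i=27: Q-S = 24 → Y
  shifts repeat with period 5: CJYME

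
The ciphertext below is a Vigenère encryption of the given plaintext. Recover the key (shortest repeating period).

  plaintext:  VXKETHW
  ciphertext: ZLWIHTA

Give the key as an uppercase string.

EOM

  i= 0: Z-V =  4 → E
  i= 1: L-X = 14 → O
  i= 2: W-K = 12 → M
  i= 3: I-E =  4 → E
  i= 4: H-T = 14 → O
  i= 5: T-H = 12 → M
  i= 6: A-W =  4 → E
  shifts repeat with period 3: EOM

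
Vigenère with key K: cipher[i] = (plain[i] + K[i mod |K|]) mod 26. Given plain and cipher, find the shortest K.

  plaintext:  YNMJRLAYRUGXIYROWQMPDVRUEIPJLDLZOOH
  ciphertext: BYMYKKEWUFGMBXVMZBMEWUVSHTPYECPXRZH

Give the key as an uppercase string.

  i= 0: B-Y =  3 → D
  i= 1: Y-N = 11 → L
  i= 2: M-M =  0 → A
  i= 3: Y-J = 15 → P
  i= 4: K-R = 19 → T
  i= 5: K-L = 25 → Z
  i= 6: E-A =  4 → E
  i= 7: W-Y = 24 → Y
  i= 8: U-R =  3 → D
  i= 9: F-U = 11 → L
  i=10: G-G =  0 → A
  i=11: M-X = 15 → P
  i=12: B-I = 19 → T
  i=13: X-Y = 25 → Z
  i=14: V-R =  4 → E
  i=15: M-O = 24 → Y
  i=16: Z-W =  3 → D
  i=17: B-Q = 11 → L
  i=18: M-M =  0 → A
  i=19: E-P = 15 → P
  i=20: W-D = 19 → T
  i=21: U-V = 25 → Z
  i=22: V-R =  4 → E
  i=23: S-U = 24 → Y
  i=24: H-E =  3 → D
  i=25: T-I = 11 → L
  i=26: P-P =  0 → A
  i=27: Y-J = 15 → P
  i=28: E-L = 19 → T
  i=29: C-D = 25 → Z
  i=30: P-L =  4 → E
  i=31: X-Z = 24 → Y
  i=32: R-O =  3 → D
  i=33: Z-O = 11 → L
  i=34: H-H =  0 → A
  shifts repeat with period 8: DLAPTZEY

DLAPTZEY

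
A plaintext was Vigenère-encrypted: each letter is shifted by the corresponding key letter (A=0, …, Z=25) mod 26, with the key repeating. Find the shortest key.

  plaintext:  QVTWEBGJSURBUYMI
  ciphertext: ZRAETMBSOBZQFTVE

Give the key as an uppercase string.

  i= 0: Z-Q =  9 → J
  i= 1: R-V = 22 → W
  i= 2: A-T =  7 → H
  i= 3: E-W =  8 → I
  i= 4: T-E = 15 → P
  i= 5: M-B = 11 → L
  i= 6: B-G = 21 → V
  i= 7: S-J =  9 → J
  i= 8: O-S = 22 → W
  i= 9: B-U =  7 → H
  i=10: Z-R =  8 → I
  i=11: Q-B = 15 → P
  i=12: F-U = 11 → L
  i=13: T-Y = 21 → V
  i=14: V-M =  9 → J
  i=15: E-I = 22 → W
  shifts repeat with period 7: JWHIPLV

JWHIPLV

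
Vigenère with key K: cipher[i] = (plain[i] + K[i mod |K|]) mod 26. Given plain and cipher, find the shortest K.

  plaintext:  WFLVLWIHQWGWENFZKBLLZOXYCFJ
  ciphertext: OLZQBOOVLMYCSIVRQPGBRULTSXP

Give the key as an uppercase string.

SGOVQ

  i= 0: O-W = 18 → S
  i= 1: L-F =  6 → G
  i= 2: Z-L = 14 → O
  i= 3: Q-V = 21 → V
  i= 4: B-L = 16 → Q
  i= 5: O-W = 18 → S
  i= 6: O-I =  6 → G
  i= 7: V-H = 14 → O
  i= 8: L-Q = 21 → V
  i= 9: M-W = 16 → Q
  i=10: Y-G = 18 → S
  i=11: C-W =  6 → G
  i=12: S-E = 14 → O
  i=13: I-N = 21 → V
  i=14: V-F = 16 → Q
  i=15: R-Z = 18 → S
  i=16: Q-K =  6 → G
  i=17: P-B = 14 → O
  i=18: G-L = 21 → V
  i=19: B-L = 16 → Q
  i=20: R-Z = 18 → S
  i=21: U-O =  6 → G
  i=22: L-X = 14 → O
  i=23: T-Y = 21 → V
  i=24: S-C = 16 → Q
  i=25: X-F = 18 → S
  i=26: P-J =  6 → G
  shifts repeat with period 5: SGOVQ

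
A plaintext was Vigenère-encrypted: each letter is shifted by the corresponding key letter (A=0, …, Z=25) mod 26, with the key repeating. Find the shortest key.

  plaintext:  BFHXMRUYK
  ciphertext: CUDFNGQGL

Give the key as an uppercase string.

BPWI

  i= 0: C-B =  1 → B
  i= 1: U-F = 15 → P
  i= 2: D-H = 22 → W
  i= 3: F-X =  8 → I
  i= 4: N-M =  1 → B
  i= 5: G-R = 15 → P
  i= 6: Q-U = 22 → W
  i= 7: G-Y =  8 → I
  i= 8: L-K =  1 → B
  shifts repeat with period 4: BPWI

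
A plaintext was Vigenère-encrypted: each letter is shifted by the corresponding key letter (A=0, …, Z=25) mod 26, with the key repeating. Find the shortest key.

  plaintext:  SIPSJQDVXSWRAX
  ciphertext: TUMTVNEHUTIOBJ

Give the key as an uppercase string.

  i= 0: T-S =  1 → B
  i= 1: U-I = 12 → M
  i= 2: M-P = 23 → X
  i= 3: T-S =  1 → B
  i= 4: V-J = 12 → M
  i= 5: N-Q = 23 → X
  i= 6: E-D =  1 → B
  i= 7: H-V = 12 → M
  i= 8: U-X = 23 → X
  i= 9: T-S =  1 → B
  i=10: I-W = 12 → M
  i=11: O-R = 23 → X
  i=12: B-A =  1 → B
  i=13: J-X = 12 → M
  shifts repeat with period 3: BMX

BMX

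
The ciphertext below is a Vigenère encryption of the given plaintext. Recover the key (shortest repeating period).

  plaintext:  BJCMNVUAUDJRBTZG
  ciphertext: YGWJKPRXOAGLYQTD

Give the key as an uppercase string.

XXU

  i= 0: Y-B = 23 → X
  i= 1: G-J = 23 → X
  i= 2: W-C = 20 → U
  i= 3: J-M = 23 → X
  i= 4: K-N = 23 → X
  i= 5: P-V = 20 → U
  i= 6: R-U = 23 → X
  i= 7: X-A = 23 → X
  i= 8: O-U = 20 → U
  i= 9: A-D = 23 → X
  i=10: G-J = 23 → X
  i=11: L-R = 20 → U
  i=12: Y-B = 23 → X
  i=13: Q-T = 23 → X
  i=14: T-Z = 20 → U
  i=15: D-G = 23 → X
  shifts repeat with period 3: XXU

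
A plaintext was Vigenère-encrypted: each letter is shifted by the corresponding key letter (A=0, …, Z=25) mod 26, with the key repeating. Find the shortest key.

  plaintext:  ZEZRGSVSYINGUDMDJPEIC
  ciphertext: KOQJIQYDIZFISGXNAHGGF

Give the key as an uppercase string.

LKRSCYD

  i= 0: K-Z = 11 → L
  i= 1: O-E = 10 → K
  i= 2: Q-Z = 17 → R
  i= 3: J-R = 18 → S
  i= 4: I-G =  2 → C
  i= 5: Q-S = 24 → Y
  i= 6: Y-V =  3 → D
  i= 7: D-S = 11 → L
  i= 8: I-Y = 10 → K
  i= 9: Z-I = 17 → R
  i=10: F-N = 18 → S
  i=11: I-G =  2 → C
  i=12: S-U = 24 → Y
  i=13: G-D =  3 → D
  i=14: X-M = 11 → L
  i=15: N-D = 10 → K
  i=16: A-J = 17 → R
  i=17: H-P = 18 → S
  i=18: G-E =  2 → C
  i=19: G-I = 24 → Y
  i=20: F-C =  3 → D
  shifts repeat with period 7: LKRSCYD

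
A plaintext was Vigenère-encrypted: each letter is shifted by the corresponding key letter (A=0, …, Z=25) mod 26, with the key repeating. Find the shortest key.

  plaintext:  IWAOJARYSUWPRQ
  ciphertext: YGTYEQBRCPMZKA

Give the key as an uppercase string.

QKTKV

  i= 0: Y-I = 16 → Q
  i= 1: G-W = 10 → K
  i= 2: T-A = 19 → T
  i= 3: Y-O = 10 → K
  i= 4: E-J = 21 → V
  i= 5: Q-A = 16 → Q
  i= 6: B-R = 10 → K
  i= 7: R-Y = 19 → T
  i= 8: C-S = 10 → K
  i= 9: P-U = 21 → V
  i=10: M-W = 16 → Q
  i=11: Z-P = 10 → K
  i=12: K-R = 19 → T
  i=13: A-Q = 10 → K
  shifts repeat with period 5: QKTKV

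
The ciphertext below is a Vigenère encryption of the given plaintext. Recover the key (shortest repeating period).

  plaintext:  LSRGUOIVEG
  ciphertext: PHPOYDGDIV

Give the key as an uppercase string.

EPYI

  i= 0: P-L =  4 → E
  i= 1: H-S = 15 → P
  i= 2: P-R = 24 → Y
  i= 3: O-G =  8 → I
  i= 4: Y-U =  4 → E
  i= 5: D-O = 15 → P
  i= 6: G-I = 24 → Y
  i= 7: D-V =  8 → I
  i= 8: I-E =  4 → E
  i= 9: V-G = 15 → P
  shifts repeat with period 4: EPYI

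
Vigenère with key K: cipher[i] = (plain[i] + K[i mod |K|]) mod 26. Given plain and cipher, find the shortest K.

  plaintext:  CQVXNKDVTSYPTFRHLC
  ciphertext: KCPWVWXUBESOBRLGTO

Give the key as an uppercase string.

  i= 0: K-C =  8 → I
  i= 1: C-Q = 12 → M
  i= 2: P-V = 20 → U
  i= 3: W-X = 25 → Z
  i= 4: V-N =  8 → I
  i= 5: W-K = 12 → M
  i= 6: X-D = 20 → U
  i= 7: U-V = 25 → Z
  i= 8: B-T =  8 → I
  i= 9: E-S = 12 → M
  i=10: S-Y = 20 → U
  i=11: O-P = 25 → Z
  i=12: B-T =  8 → I
  i=13: R-F = 12 → M
  i=14: L-R = 20 → U
  i=15: G-H = 25 → Z
  i=16: T-L =  8 → I
  i=17: O-C = 12 → M
  shifts repeat with period 4: IMUZ

IMUZ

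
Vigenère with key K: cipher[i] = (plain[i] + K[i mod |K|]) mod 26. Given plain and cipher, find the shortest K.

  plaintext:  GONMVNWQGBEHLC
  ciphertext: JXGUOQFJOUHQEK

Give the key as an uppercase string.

DJTIT

  i= 0: J-G =  3 → D
  i= 1: X-O =  9 → J
  i= 2: G-N = 19 → T
  i= 3: U-M =  8 → I
  i= 4: O-V = 19 → T
  i= 5: Q-N =  3 → D
  i= 6: F-W =  9 → J
  i= 7: J-Q = 19 → T
  i= 8: O-G =  8 → I
  i= 9: U-B = 19 → T
  i=10: H-E =  3 → D
  i=11: Q-H =  9 → J
  i=12: E-L = 19 → T
  i=13: K-C =  8 → I
  shifts repeat with period 5: DJTIT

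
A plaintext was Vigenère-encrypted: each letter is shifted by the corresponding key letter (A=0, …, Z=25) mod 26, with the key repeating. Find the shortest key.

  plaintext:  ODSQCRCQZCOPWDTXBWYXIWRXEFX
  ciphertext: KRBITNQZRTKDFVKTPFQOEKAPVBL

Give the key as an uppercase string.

  i= 0: K-O = 22 → W
  i= 1: R-D = 14 → O
  i= 2: B-S =  9 → J
  i= 3: I-Q = 18 → S
  i= 4: T-C = 17 → R
  i= 5: N-R = 22 → W
  i= 6: Q-C = 14 → O
  i= 7: Z-Q =  9 → J
  i= 8: R-Z = 18 → S
  i= 9: T-C = 17 → R
  i=10: K-O = 22 → W
  i=11: D-P = 14 → O
  i=12: F-W =  9 → J
  i=13: V-D = 18 → S
  i=14: K-T = 17 → R
  i=15: T-X = 22 → W
  i=16: P-B = 14 → O
  i=17: F-W =  9 → J
  i=18: Q-Y = 18 → S
  i=19: O-X = 17 → R
  i=20: E-I = 22 → W
  i=21: K-W = 14 → O
  i=22: A-R =  9 → J
  i=23: P-X = 18 → S
  i=24: V-E = 17 → R
  i=25: B-F = 22 → W
  i=26: L-X = 14 → O
  shifts repeat with period 5: WOJSR

WOJSR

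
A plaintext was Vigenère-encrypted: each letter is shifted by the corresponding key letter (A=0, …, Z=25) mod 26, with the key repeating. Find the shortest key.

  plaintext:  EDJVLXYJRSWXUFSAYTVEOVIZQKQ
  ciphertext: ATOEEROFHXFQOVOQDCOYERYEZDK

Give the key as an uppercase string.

  i= 0: A-E = 22 → W
  i= 1: T-D = 16 → Q
  i= 2: O-J =  5 → F
  i= 3: E-V =  9 → J
  i= 4: E-L = 19 → T
  i= 5: R-X = 20 → U
  i= 6: O-Y = 16 → Q
  i= 7: F-J = 22 → W
  i= 8: H-R = 16 → Q
  i= 9: X-S =  5 → F
  i=10: F-W =  9 → J
  i=11: Q-X = 19 → T
  i=12: O-U = 20 → U
  i=13: V-F = 16 → Q
  i=14: O-S = 22 → W
  i=15: Q-A = 16 → Q
  i=16: D-Y =  5 → F
  i=17: C-T =  9 → J
  i=18: O-V = 19 → T
  i=19: Y-E = 20 → U
  i=20: E-O = 16 → Q
  i=21: R-V = 22 → W
  i=22: Y-I = 16 → Q
  i=23: E-Z =  5 → F
  i=24: Z-Q =  9 → J
  i=25: D-K = 19 → T
  i=26: K-Q = 20 → U
  shifts repeat with period 7: WQFJTUQ

WQFJTUQ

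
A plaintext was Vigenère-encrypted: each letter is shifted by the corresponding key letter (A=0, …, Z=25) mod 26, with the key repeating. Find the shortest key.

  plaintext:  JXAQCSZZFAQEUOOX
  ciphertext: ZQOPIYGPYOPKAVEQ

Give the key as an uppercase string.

QTOZGGH

  i= 0: Z-J = 16 → Q
  i= 1: Q-X = 19 → T
  i= 2: O-A = 14 → O
  i= 3: P-Q = 25 → Z
  i= 4: I-C =  6 → G
  i= 5: Y-S =  6 → G
  i= 6: G-Z =  7 → H
  i= 7: P-Z = 16 → Q
  i= 8: Y-F = 19 → T
  i= 9: O-A = 14 → O
  i=10: P-Q = 25 → Z
  i=11: K-E =  6 → G
  i=12: A-U =  6 → G
  i=13: V-O =  7 → H
  i=14: E-O = 16 → Q
  i=15: Q-X = 19 → T
  shifts repeat with period 7: QTOZGGH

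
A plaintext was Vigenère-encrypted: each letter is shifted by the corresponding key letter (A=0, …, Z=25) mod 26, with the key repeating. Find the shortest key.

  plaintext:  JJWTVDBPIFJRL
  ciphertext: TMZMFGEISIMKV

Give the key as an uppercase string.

KDDT

  i= 0: T-J = 10 → K
  i= 1: M-J =  3 → D
  i= 2: Z-W =  3 → D
  i= 3: M-T = 19 → T
  i= 4: F-V = 10 → K
  i= 5: G-D =  3 → D
  i= 6: E-B =  3 → D
  i= 7: I-P = 19 → T
  i= 8: S-I = 10 → K
  i= 9: I-F =  3 → D
  i=10: M-J =  3 → D
  i=11: K-R = 19 → T
  i=12: V-L = 10 → K
  shifts repeat with period 4: KDDT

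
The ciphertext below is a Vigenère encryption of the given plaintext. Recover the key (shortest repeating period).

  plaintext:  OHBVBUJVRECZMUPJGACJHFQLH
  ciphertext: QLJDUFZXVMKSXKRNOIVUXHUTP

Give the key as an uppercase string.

CEIITLQ

  i= 0: Q-O =  2 → C
  i= 1: L-H =  4 → E
  i= 2: J-B =  8 → I
  i= 3: D-V =  8 → I
  i= 4: U-B = 19 → T
  i= 5: F-U = 11 → L
  i= 6: Z-J = 16 → Q
  i= 7: X-V =  2 → C
  i= 8: V-R =  4 → E
  i= 9: M-E =  8 → I
  i=10: K-C =  8 → I
  i=11: S-Z = 19 → T
  i=12: X-M = 11 → L
  i=13: K-U = 16 → Q
  i=14: R-P =  2 → C
  i=15: N-J =  4 → E
  i=16: O-G =  8 → I
  i=17: I-A =  8 → I
  i=18: V-C = 19 → T
  i=19: U-J = 11 → L
  i=20: X-H = 16 → Q
  i=21: H-F =  2 → C
  i=22: U-Q =  4 → E
  i=23: T-L =  8 → I
  i=24: P-H =  8 → I
  shifts repeat with period 7: CEIITLQ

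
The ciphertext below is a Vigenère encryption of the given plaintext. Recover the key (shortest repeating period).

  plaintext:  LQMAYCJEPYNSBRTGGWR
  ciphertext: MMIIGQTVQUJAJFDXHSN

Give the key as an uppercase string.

BWWIIOKR

  i= 0: M-L =  1 → B
  i= 1: M-Q = 22 → W
  i= 2: I-M = 22 → W
  i= 3: I-A =  8 → I
  i= 4: G-Y =  8 → I
  i= 5: Q-C = 14 → O
  i= 6: T-J = 10 → K
  i= 7: V-E = 17 → R
  i= 8: Q-P =  1 → B
  i= 9: U-Y = 22 → W
  i=10: J-N = 22 → W
  i=11: A-S =  8 → I
  i=12: J-B =  8 → I
  i=13: F-R = 14 → O
  i=14: D-T = 10 → K
  i=15: X-G = 17 → R
  i=16: H-G =  1 → B
  i=17: S-W = 22 → W
  i=18: N-R = 22 → W
  shifts repeat with period 8: BWWIIOKR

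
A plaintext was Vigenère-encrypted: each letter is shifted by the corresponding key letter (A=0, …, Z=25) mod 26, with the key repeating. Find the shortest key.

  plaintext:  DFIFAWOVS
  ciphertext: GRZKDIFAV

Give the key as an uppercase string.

DMRF

  i= 0: G-D =  3 → D
  i= 1: R-F = 12 → M
  i= 2: Z-I = 17 → R
  i= 3: K-F =  5 → F
  i= 4: D-A =  3 → D
  i= 5: I-W = 12 → M
  i= 6: F-O = 17 → R
  i= 7: A-V =  5 → F
  i= 8: V-S =  3 → D
  shifts repeat with period 4: DMRF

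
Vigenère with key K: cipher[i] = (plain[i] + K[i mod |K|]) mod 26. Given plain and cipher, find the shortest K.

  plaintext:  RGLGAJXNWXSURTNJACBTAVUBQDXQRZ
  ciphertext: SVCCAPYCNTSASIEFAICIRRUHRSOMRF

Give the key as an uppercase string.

  i= 0: S-R =  1 → B
  i= 1: V-G = 15 → P
  i= 2: C-L = 17 → R
  i= 3: C-G = 22 → W
  i= 4: A-A =  0 → A
  i= 5: P-J =  6 → G
  i= 6: Y-X =  1 → B
  i= 7: C-N = 15 → P
  i= 8: N-W = 17 → R
  i= 9: T-X = 22 → W
  i=10: S-S =  0 → A
  i=11: A-U =  6 → G
  i=12: S-R =  1 → B
  i=13: I-T = 15 → P
  i=14: E-N = 17 → R
  i=15: F-J = 22 → W
  i=16: A-A =  0 → A
  i=17: I-C =  6 → G
  i=18: C-B =  1 → B
  i=19: I-T = 15 → P
  i=20: R-A = 17 → R
  i=21: R-V = 22 → W
  i=22: U-U =  0 → A
  i=23: H-B =  6 → G
  i=24: R-Q =  1 → B
  i=25: S-D = 15 → P
  i=26: O-X = 17 → R
  i=27: M-Q = 22 → W
  i=28: R-R =  0 → A
  i=29: F-Z =  6 → G
  shifts repeat with period 6: BPRWAG

BPRWAG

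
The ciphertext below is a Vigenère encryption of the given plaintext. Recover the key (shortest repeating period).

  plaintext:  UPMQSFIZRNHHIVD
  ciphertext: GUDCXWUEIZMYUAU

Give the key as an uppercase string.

MFR

  i= 0: G-U = 12 → M
  i= 1: U-P =  5 → F
  i= 2: D-M = 17 → R
  i= 3: C-Q = 12 → M
  i= 4: X-S =  5 → F
  i= 5: W-F = 17 → R
  i= 6: U-I = 12 → M
  i= 7: E-Z =  5 → F
  i= 8: I-R = 17 → R
  i= 9: Z-N = 12 → M
  i=10: M-H =  5 → F
  i=11: Y-H = 17 → R
  i=12: U-I = 12 → M
  i=13: A-V =  5 → F
  i=14: U-D = 17 → R
  shifts repeat with period 3: MFR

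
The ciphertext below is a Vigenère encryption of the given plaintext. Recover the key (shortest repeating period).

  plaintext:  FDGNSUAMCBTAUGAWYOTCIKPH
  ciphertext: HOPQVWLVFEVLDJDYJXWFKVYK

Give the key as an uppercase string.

CLJDD

  i= 0: H-F =  2 → C
  i= 1: O-D = 11 → L
  i= 2: P-G =  9 → J
  i= 3: Q-N =  3 → D
  i= 4: V-S =  3 → D
  i= 5: W-U =  2 → C
  i= 6: L-A = 11 → L
  i= 7: V-M =  9 → J
  i= 8: F-C =  3 → D
  i= 9: E-B =  3 → D
  i=10: V-T =  2 → C
  i=11: L-A = 11 → L
  i=12: D-U =  9 → J
  i=13: J-G =  3 → D
  i=14: D-A =  3 → D
  i=15: Y-W =  2 → C
  i=16: J-Y = 11 → L
  i=17: X-O =  9 → J
  i=18: W-T =  3 → D
  i=19: F-C =  3 → D
  i=20: K-I =  2 → C
  i=21: V-K = 11 → L
  i=22: Y-P =  9 → J
  i=23: K-H =  3 → D
  shifts repeat with period 5: CLJDD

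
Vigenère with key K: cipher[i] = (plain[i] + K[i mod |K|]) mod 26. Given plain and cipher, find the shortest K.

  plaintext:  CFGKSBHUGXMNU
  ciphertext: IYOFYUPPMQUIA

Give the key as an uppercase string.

GTIV

  i= 0: I-C =  6 → G
  i= 1: Y-F = 19 → T
  i= 2: O-G =  8 → I
  i= 3: F-K = 21 → V
  i= 4: Y-S =  6 → G
  i= 5: U-B = 19 → T
  i= 6: P-H =  8 → I
  i= 7: P-U = 21 → V
  i= 8: M-G =  6 → G
  i= 9: Q-X = 19 → T
  i=10: U-M =  8 → I
  i=11: I-N = 21 → V
  i=12: A-U =  6 → G
  shifts repeat with period 4: GTIV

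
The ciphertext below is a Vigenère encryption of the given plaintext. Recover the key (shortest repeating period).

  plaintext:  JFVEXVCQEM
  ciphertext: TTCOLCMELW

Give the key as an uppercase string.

  i= 0: T-J = 10 → K
  i= 1: T-F = 14 → O
  i= 2: C-V =  7 → H
  i= 3: O-E = 10 → K
  i= 4: L-X = 14 → O
  i= 5: C-V =  7 → H
  i= 6: M-C = 10 → K
  i= 7: E-Q = 14 → O
  i= 8: L-E =  7 → H
  i= 9: W-M = 10 → K
  shifts repeat with period 3: KOH

KOH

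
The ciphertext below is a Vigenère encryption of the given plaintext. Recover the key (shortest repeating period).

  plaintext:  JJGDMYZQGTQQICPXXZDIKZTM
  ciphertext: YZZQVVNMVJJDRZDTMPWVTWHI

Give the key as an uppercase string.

PQTNJXOW

  i= 0: Y-J = 15 → P
  i= 1: Z-J = 16 → Q
  i= 2: Z-G = 19 → T
  i= 3: Q-D = 13 → N
  i= 4: V-M =  9 → J
  i= 5: V-Y = 23 → X
  i= 6: N-Z = 14 → O
  i= 7: M-Q = 22 → W
  i= 8: V-G = 15 → P
  i= 9: J-T = 16 → Q
  i=10: J-Q = 19 → T
  i=11: D-Q = 13 → N
  i=12: R-I =  9 → J
  i=13: Z-C = 23 → X
  i=14: D-P = 14 → O
  i=15: T-X = 22 → W
  i=16: M-X = 15 → P
  i=17: P-Z = 16 → Q
  i=18: W-D = 19 → T
  i=19: V-I = 13 → N
  i=20: T-K =  9 → J
  i=21: W-Z = 23 → X
  i=22: H-T = 14 → O
  i=23: I-M = 22 → W
  shifts repeat with period 8: PQTNJXOW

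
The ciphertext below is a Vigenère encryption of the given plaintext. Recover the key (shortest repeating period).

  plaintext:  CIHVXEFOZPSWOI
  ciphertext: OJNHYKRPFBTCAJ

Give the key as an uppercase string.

  i= 0: O-C = 12 → M
  i= 1: J-I =  1 → B
  i= 2: N-H =  6 → G
  i= 3: H-V = 12 → M
  i= 4: Y-X =  1 → B
  i= 5: K-E =  6 → G
  i= 6: R-F = 12 → M
  i= 7: P-O =  1 → B
  i= 8: F-Z =  6 → G
  i= 9: B-P = 12 → M
  i=10: T-S =  1 → B
  i=11: C-W =  6 → G
  i=12: A-O = 12 → M
  i=13: J-I =  1 → B
  shifts repeat with period 3: MBG

MBG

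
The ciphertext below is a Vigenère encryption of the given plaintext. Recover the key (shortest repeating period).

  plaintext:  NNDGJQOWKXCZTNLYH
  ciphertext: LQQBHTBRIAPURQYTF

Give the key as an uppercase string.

  i= 0: L-N = 24 → Y
  i= 1: Q-N =  3 → D
  i= 2: Q-D = 13 → N
  i= 3: B-G = 21 → V
  i= 4: H-J = 24 → Y
  i= 5: T-Q =  3 → D
  i= 6: B-O = 13 → N
  i= 7: R-W = 21 → V
  i= 8: I-K = 24 → Y
  i= 9: A-X =  3 → D
  i=10: P-C = 13 → N
  i=11: U-Z = 21 → V
  i=12: R-T = 24 → Y
  i=13: Q-N =  3 → D
  i=14: Y-L = 13 → N
  i=15: T-Y = 21 → V
  i=16: F-H = 24 → Y
  shifts repeat with period 4: YDNV

YDNV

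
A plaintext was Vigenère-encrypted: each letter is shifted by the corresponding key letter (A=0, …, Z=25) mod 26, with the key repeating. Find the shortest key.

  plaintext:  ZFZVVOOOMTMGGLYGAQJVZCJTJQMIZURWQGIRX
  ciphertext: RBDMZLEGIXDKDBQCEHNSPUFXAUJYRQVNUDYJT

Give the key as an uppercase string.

SWEREXQ

  i= 0: R-Z = 18 → S
  i= 1: B-F = 22 → W
  i= 2: D-Z =  4 → E
  i= 3: M-V = 17 → R
  i= 4: Z-V =  4 → E
  i= 5: L-O = 23 → X
  i= 6: E-O = 16 → Q
  i= 7: G-O = 18 → S
  i= 8: I-M = 22 → W
  i= 9: X-T =  4 → E
  i=10: D-M = 17 → R
  i=11: K-G =  4 → E
  i=12: D-G = 23 → X
  i=13: B-L = 16 → Q
  i=14: Q-Y = 18 → S
  i=15: C-G = 22 → W
  i=16: E-A =  4 → E
  i=17: H-Q = 17 → R
  i=18: N-J =  4 → E
  i=19: S-V = 23 → X
  i=20: P-Z = 16 → Q
  i=21: U-C = 18 → S
  i=22: F-J = 22 → W
  i=23: X-T =  4 → E
  i=24: A-J = 17 → R
  i=25: U-Q =  4 → E
  i=26: J-M = 23 → X
  i=27: Y-I = 16 → Q
  i=28: R-Z = 18 → S
  i=29: Q-U = 22 → W
  i=30: V-R =  4 → E
  i=31: N-W = 17 → R
  i=32: U-Q =  4 → E
  i=33: D-G = 23 → X
  i=34: Y-I = 16 → Q
  i=35: J-R = 18 → S
  i=36: T-X = 22 → W
  shifts repeat with period 7: SWEREXQ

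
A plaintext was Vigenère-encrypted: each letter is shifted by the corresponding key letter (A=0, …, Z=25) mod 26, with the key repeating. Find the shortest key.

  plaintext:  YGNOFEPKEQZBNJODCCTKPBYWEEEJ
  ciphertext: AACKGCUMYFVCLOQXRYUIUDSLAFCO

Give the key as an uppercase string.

CUPWBYF

  i= 0: A-Y =  2 → C
  i= 1: A-G = 20 → U
  i= 2: C-N = 15 → P
  i= 3: K-O = 22 → W
  i= 4: G-F =  1 → B
  i= 5: C-E = 24 → Y
  i= 6: U-P =  5 → F
  i= 7: M-K =  2 → C
  i= 8: Y-E = 20 → U
  i= 9: F-Q = 15 → P
  i=10: V-Z = 22 → W
  i=11: C-B =  1 → B
  i=12: L-N = 24 → Y
  i=13: O-J =  5 → F
  i=14: Q-O =  2 → C
  i=15: X-D = 20 → U
  i=16: R-C = 15 → P
  i=17: Y-C = 22 → W
  i=18: U-T =  1 → B
  i=19: I-K = 24 → Y
  i=20: U-P =  5 → F
  i=21: D-B =  2 → C
  i=22: S-Y = 20 → U
  i=23: L-W = 15 → P
  i=24: A-E = 22 → W
  i=25: F-E =  1 → B
  i=26: C-E = 24 → Y
  i=27: O-J =  5 → F
  shifts repeat with period 7: CUPWBYF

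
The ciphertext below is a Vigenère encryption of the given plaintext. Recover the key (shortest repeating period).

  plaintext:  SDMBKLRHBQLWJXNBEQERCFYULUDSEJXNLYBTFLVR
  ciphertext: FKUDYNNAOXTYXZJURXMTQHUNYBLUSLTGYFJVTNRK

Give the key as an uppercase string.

NHICOCWT

  i= 0: F-S = 13 → N
  i= 1: K-D =  7 → H
  i= 2: U-M =  8 → I
  i= 3: D-B =  2 → C
  i= 4: Y-K = 14 → O
  i= 5: N-L =  2 → C
  i= 6: N-R = 22 → W
  i= 7: A-H = 19 → T
  i= 8: O-B = 13 → N
  i= 9: X-Q =  7 → H
  i=10: T-L =  8 → I
  i=11: Y-W =  2 → C
  i=12: X-J = 14 → O
  i=13: Z-X =  2 → C
  i=14: J-N = 22 → W
  i=15: U-B = 19 → T
  i=16: R-E = 13 → N
  i=17: X-Q =  7 → H
  i=18: M-E =  8 → I
  i=19: T-R =  2 → C
  i=20: Q-C = 14 → O
  i=21: H-F =  2 → C
  i=22: U-Y = 22 → W
  i=23: N-U = 19 → T
  i=24: Y-L = 13 → N
  i=25: B-U =  7 → H
  i=26: L-D =  8 → I
  i=27: U-S =  2 → C
  i=28: S-E = 14 → O
  i=29: L-J =  2 → C
  i=30: T-X = 22 → W
  i=31: G-N = 19 → T
  i=32: Y-L = 13 → N
  i=33: F-Y =  7 → H
  i=34: J-B =  8 → I
  i=35: V-T =  2 → C
  i=36: T-F = 14 → O
  i=37: N-L =  2 → C
  i=38: R-V = 22 → W
  i=39: K-R = 19 → T
  shifts repeat with period 8: NHICOCWT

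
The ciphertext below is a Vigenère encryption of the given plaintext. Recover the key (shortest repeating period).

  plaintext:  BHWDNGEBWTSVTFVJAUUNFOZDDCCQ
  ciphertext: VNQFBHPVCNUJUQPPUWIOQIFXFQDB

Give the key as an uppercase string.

UGUCOBL

  i= 0: V-B = 20 → U
  i= 1: N-H =  6 → G
  i= 2: Q-W = 20 → U
  i= 3: F-D =  2 → C
  i= 4: B-N = 14 → O
  i= 5: H-G =  1 → B
  i= 6: P-E = 11 → L
  i= 7: V-B = 20 → U
  i= 8: C-W =  6 → G
  i= 9: N-T = 20 → U
  i=10: U-S =  2 → C
  i=11: J-V = 14 → O
  i=12: U-T =  1 → B
  i=13: Q-F = 11 → L
  i=14: P-V = 20 → U
  i=15: P-J =  6 → G
  i=16: U-A = 20 → U
  i=17: W-U =  2 → C
  i=18: I-U = 14 → O
  i=19: O-N =  1 → B
  i=20: Q-F = 11 → L
  i=21: I-O = 20 → U
  i=22: F-Z =  6 → G
  i=23: X-D = 20 → U
  i=24: F-D =  2 → C
  i=25: Q-C = 14 → O
  i=26: D-C =  1 → B
  i=27: B-Q = 11 → L
  shifts repeat with period 7: UGUCOBL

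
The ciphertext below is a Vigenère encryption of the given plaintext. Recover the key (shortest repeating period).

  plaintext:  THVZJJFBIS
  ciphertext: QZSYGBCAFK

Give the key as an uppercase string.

  i= 0: Q-T = 23 → X
  i= 1: Z-H = 18 → S
  i= 2: S-V = 23 → X
  i= 3: Y-Z = 25 → Z
  i= 4: G-J = 23 → X
  i= 5: B-J = 18 → S
  i= 6: C-F = 23 → X
  i= 7: A-B = 25 → Z
  i= 8: F-I = 23 → X
  i= 9: K-S = 18 → S
  shifts repeat with period 4: XSXZ

XSXZ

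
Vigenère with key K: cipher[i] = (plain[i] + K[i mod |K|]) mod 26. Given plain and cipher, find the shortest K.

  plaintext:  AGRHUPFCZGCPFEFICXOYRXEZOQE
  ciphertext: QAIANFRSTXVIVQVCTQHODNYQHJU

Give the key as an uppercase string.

  i= 0: Q-A = 16 → Q
  i= 1: A-G = 20 → U
  i= 2: I-R = 17 → R
  i= 3: A-H = 19 → T
  i= 4: N-U = 19 → T
  i= 5: F-P = 16 → Q
  i= 6: R-F = 12 → M
  i= 7: S-C = 16 → Q
  i= 8: T-Z = 20 → U
  i= 9: X-G = 17 → R
  i=10: V-C = 19 → T
  i=11: I-P = 19 → T
  i=12: V-F = 16 → Q
  i=13: Q-E = 12 → M
  i=14: V-F = 16 → Q
  i=15: C-I = 20 → U
  i=16: T-C = 17 → R
  i=17: Q-X = 19 → T
  i=18: H-O = 19 → T
  i=19: O-Y = 16 → Q
  i=20: D-R = 12 → M
  i=21: N-X = 16 → Q
  i=22: Y-E = 20 → U
  i=23: Q-Z = 17 → R
  i=24: H-O = 19 → T
  i=25: J-Q = 19 → T
  i=26: U-E = 16 → Q
  shifts repeat with period 7: QURTTQM

QURTTQM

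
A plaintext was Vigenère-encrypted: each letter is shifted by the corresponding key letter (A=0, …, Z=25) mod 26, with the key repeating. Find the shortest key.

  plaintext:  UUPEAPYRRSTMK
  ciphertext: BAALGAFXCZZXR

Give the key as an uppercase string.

HGL

  i= 0: B-U =  7 → H
  i= 1: A-U =  6 → G
  i= 2: A-P = 11 → L
  i= 3: L-E =  7 → H
  i= 4: G-A =  6 → G
  i= 5: A-P = 11 → L
  i= 6: F-Y =  7 → H
  i= 7: X-R =  6 → G
  i= 8: C-R = 11 → L
  i= 9: Z-S =  7 → H
  i=10: Z-T =  6 → G
  i=11: X-M = 11 → L
  i=12: R-K =  7 → H
  shifts repeat with period 3: HGL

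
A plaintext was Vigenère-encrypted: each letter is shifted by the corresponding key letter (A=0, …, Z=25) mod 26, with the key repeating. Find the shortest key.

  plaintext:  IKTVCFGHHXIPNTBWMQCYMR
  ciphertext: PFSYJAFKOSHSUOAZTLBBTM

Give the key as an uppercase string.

  i= 0: P-I =  7 → H
  i= 1: F-K = 21 → V
  i= 2: S-T = 25 → Z
  i= 3: Y-V =  3 → D
  i= 4: J-C =  7 → H
  i= 5: A-F = 21 → V
  i= 6: F-G = 25 → Z
  i= 7: K-H =  3 → D
  i= 8: O-H =  7 → H
  i= 9: S-X = 21 → V
  i=10: H-I = 25 → Z
  i=11: S-P =  3 → D
  i=12: U-N =  7 → H
  i=13: O-T = 21 → V
  i=14: A-B = 25 → Z
  i=15: Z-W =  3 → D
  i=16: T-M =  7 → H
  i=17: L-Q = 21 → V
  i=18: B-C = 25 → Z
  i=19: B-Y =  3 → D
  i=20: T-M =  7 → H
  i=21: M-R = 21 → V
  shifts repeat with period 4: HVZD

HVZD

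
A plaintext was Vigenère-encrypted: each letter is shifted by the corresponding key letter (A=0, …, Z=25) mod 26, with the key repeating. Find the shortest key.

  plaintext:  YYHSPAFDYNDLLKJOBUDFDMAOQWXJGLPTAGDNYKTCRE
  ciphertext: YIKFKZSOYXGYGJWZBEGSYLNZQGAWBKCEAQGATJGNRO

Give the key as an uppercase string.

  i= 0: Y-Y =  0 → A
  i= 1: I-Y = 10 → K
  i= 2: K-H =  3 → D
  i= 3: F-S = 13 → N
  i= 4: K-P = 21 → V
  i= 5: Z-A = 25 → Z
  i= 6: S-F = 13 → N
  i= 7: O-D = 11 → L
  i= 8: Y-Y =  0 → A
  i= 9: X-N = 10 → K
  i=10: G-D =  3 → D
  i=11: Y-L = 13 → N
  i=12: G-L = 21 → V
  i=13: J-K = 25 → Z
  i=14: W-J = 13 → N
  i=15: Z-O = 11 → L
  i=16: B-B =  0 → A
  i=17: E-U = 10 → K
  i=18: G-D =  3 → D
  i=19: S-F = 13 → N
  i=20: Y-D = 21 → V
  i=21: L-M = 25 → Z
  i=22: N-A = 13 → N
  i=23: Z-O = 11 → L
  i=24: Q-Q =  0 → A
  i=25: G-W = 10 → K
  i=26: A-X =  3 → D
  i=27: W-J = 13 → N
  i=28: B-G = 21 → V
  i=29: K-L = 25 → Z
  i=30: C-P = 13 → N
  i=31: E-T = 11 → L
  i=32: A-A =  0 → A
  i=33: Q-G = 10 → K
  i=34: G-D =  3 → D
  i=35: A-N = 13 → N
  i=36: T-Y = 21 → V
  i=37: J-K = 25 → Z
  i=38: G-T = 13 → N
  i=39: N-C = 11 → L
  i=40: R-R =  0 → A
  i=41: O-E = 10 → K
  shifts repeat with period 8: AKDNVZNL

AKDNVZNL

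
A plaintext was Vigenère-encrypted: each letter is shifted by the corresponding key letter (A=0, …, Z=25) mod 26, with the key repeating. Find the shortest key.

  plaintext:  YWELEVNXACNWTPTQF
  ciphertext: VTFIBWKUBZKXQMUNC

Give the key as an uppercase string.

  i= 0: V-Y = 23 → X
  i= 1: T-W = 23 → X
  i= 2: F-E =  1 → B
  i= 3: I-L = 23 → X
  i= 4: B-E = 23 → X
  i= 5: W-V =  1 → B
  i= 6: K-N = 23 → X
  i= 7: U-X = 23 → X
  i= 8: B-A =  1 → B
  i= 9: Z-C = 23 → X
  i=10: K-N = 23 → X
  i=11: X-W =  1 → B
  i=12: Q-T = 23 → X
  i=13: M-P = 23 → X
  i=14: U-T =  1 → B
  i=15: N-Q = 23 → X
  i=16: C-F = 23 → X
  shifts repeat with period 3: XXB

XXB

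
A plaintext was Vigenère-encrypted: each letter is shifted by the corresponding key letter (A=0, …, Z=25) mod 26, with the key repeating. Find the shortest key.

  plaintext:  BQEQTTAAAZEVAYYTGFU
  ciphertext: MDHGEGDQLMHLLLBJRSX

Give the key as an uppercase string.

  i= 0: M-B = 11 → L
  i= 1: D-Q = 13 → N
  i= 2: H-E =  3 → D
  i= 3: G-Q = 16 → Q
  i= 4: E-T = 11 → L
  i= 5: G-T = 13 → N
  i= 6: D-A =  3 → D
  i= 7: Q-A = 16 → Q
  i= 8: L-A = 11 → L
  i= 9: M-Z = 13 → N
  i=10: H-E =  3 → D
  i=11: L-V = 16 → Q
  i=12: L-A = 11 → L
  i=13: L-Y = 13 → N
  i=14: B-Y =  3 → D
  i=15: J-T = 16 → Q
  i=16: R-G = 11 → L
  i=17: S-F = 13 → N
  i=18: X-U =  3 → D
  shifts repeat with period 4: LNDQ

LNDQ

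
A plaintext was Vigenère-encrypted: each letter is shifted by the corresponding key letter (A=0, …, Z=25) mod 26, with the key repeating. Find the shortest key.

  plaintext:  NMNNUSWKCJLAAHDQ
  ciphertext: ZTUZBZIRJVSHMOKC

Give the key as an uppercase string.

MHH

  i= 0: Z-N = 12 → M
  i= 1: T-M =  7 → H
  i= 2: U-N =  7 → H
  i= 3: Z-N = 12 → M
  i= 4: B-U =  7 → H
  i= 5: Z-S =  7 → H
  i= 6: I-W = 12 → M
  i= 7: R-K =  7 → H
  i= 8: J-C =  7 → H
  i= 9: V-J = 12 → M
  i=10: S-L =  7 → H
  i=11: H-A =  7 → H
  i=12: M-A = 12 → M
  i=13: O-H =  7 → H
  i=14: K-D =  7 → H
  i=15: C-Q = 12 → M
  shifts repeat with period 3: MHH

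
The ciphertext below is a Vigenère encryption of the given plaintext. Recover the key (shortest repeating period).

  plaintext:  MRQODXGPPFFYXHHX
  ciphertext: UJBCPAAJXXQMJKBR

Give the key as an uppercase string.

  i= 0: U-M =  8 → I
  i= 1: J-R = 18 → S
  i= 2: B-Q = 11 → L
  i= 3: C-O = 14 → O
  i= 4: P-D = 12 → M
  i= 5: A-X =  3 → D
  i= 6: A-G = 20 → U
  i= 7: J-P = 20 → U
  i= 8: X-P =  8 → I
  i= 9: X-F = 18 → S
  i=10: Q-F = 11 → L
  i=11: M-Y = 14 → O
  i=12: J-X = 12 → M
  i=13: K-H =  3 → D
  i=14: B-H = 20 → U
  i=15: R-X = 20 → U
  shifts repeat with period 8: ISLOMDUU

ISLOMDUU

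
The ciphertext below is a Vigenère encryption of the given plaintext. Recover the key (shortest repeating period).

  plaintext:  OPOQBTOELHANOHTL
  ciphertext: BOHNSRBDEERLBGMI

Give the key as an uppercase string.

NZTXRY

  i= 0: B-O = 13 → N
  i= 1: O-P = 25 → Z
  i= 2: H-O = 19 → T
  i= 3: N-Q = 23 → X
  i= 4: S-B = 17 → R
  i= 5: R-T = 24 → Y
  i= 6: B-O = 13 → N
  i= 7: D-E = 25 → Z
  i= 8: E-L = 19 → T
  i= 9: E-H = 23 → X
  i=10: R-A = 17 → R
  i=11: L-N = 24 → Y
  i=12: B-O = 13 → N
  i=13: G-H = 25 → Z
  i=14: M-T = 19 → T
  i=15: I-L = 23 → X
  shifts repeat with period 6: NZTXRY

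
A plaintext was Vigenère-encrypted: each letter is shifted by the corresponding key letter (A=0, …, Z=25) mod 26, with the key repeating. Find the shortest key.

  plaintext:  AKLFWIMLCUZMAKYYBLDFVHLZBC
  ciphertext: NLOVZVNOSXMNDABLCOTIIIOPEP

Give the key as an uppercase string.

  i= 0: N-A = 13 → N
  i= 1: L-K =  1 → B
  i= 2: O-L =  3 → D
  i= 3: V-F = 16 → Q
  i= 4: Z-W =  3 → D
  i= 5: V-I = 13 → N
  i= 6: N-M =  1 → B
  i= 7: O-L =  3 → D
  i= 8: S-C = 16 → Q
  i= 9: X-U =  3 → D
  i=10: M-Z = 13 → N
  i=11: N-M =  1 → B
  i=12: D-A =  3 → D
  i=13: A-K = 16 → Q
  i=14: B-Y =  3 → D
  i=15: L-Y = 13 → N
  i=16: C-B =  1 → B
  i=17: O-L =  3 → D
  i=18: T-D = 16 → Q
  i=19: I-F =  3 → D
  i=20: I-V = 13 → N
  i=21: I-H =  1 → B
  i=22: O-L =  3 → D
  i=23: P-Z = 16 → Q
  i=24: E-B =  3 → D
  i=25: P-C = 13 → N
  shifts repeat with period 5: NBDQD

NBDQD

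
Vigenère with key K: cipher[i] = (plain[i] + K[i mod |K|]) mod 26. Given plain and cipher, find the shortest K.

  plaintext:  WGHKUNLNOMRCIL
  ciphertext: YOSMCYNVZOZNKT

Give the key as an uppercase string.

  i= 0: Y-W =  2 → C
  i= 1: O-G =  8 → I
  i= 2: S-H = 11 → L
  i= 3: M-K =  2 → C
  i= 4: C-U =  8 → I
  i= 5: Y-N = 11 → L
  i= 6: N-L =  2 → C
  i= 7: V-N =  8 → I
  i= 8: Z-O = 11 → L
  i= 9: O-M =  2 → C
  i=10: Z-R =  8 → I
  i=11: N-C = 11 → L
  i=12: K-I =  2 → C
  i=13: T-L =  8 → I
  shifts repeat with period 3: CIL

CIL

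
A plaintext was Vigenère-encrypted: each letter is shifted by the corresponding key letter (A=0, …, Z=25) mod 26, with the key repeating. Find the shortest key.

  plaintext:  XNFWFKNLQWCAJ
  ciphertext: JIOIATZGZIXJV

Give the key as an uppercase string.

MVJ

  i= 0: J-X = 12 → M
  i= 1: I-N = 21 → V
  i= 2: O-F =  9 → J
  i= 3: I-W = 12 → M
  i= 4: A-F = 21 → V
  i= 5: T-K =  9 → J
  i= 6: Z-N = 12 → M
  i= 7: G-L = 21 → V
  i= 8: Z-Q =  9 → J
  i= 9: I-W = 12 → M
  i=10: X-C = 21 → V
  i=11: J-A =  9 → J
  i=12: V-J = 12 → M
  shifts repeat with period 3: MVJ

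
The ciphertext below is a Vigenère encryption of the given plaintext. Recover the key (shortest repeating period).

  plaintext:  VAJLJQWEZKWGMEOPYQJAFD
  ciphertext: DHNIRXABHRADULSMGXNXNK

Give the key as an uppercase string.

IHEX

  i= 0: D-V =  8 → I
  i= 1: H-A =  7 → H
  i= 2: N-J =  4 → E
  i= 3: I-L = 23 → X
  i= 4: R-J =  8 → I
  i= 5: X-Q =  7 → H
  i= 6: A-W =  4 → E
  i= 7: B-E = 23 → X
  i= 8: H-Z =  8 → I
  i= 9: R-K =  7 → H
  i=10: A-W =  4 → E
  i=11: D-G = 23 → X
  i=12: U-M =  8 → I
  i=13: L-E =  7 → H
  i=14: S-O =  4 → E
  i=15: M-P = 23 → X
  i=16: G-Y =  8 → I
  i=17: X-Q =  7 → H
  i=18: N-J =  4 → E
  i=19: X-A = 23 → X
  i=20: N-F =  8 → I
  i=21: K-D =  7 → H
  shifts repeat with period 4: IHEX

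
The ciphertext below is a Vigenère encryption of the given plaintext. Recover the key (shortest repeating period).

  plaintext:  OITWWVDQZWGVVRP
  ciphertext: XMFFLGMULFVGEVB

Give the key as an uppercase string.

  i= 0: X-O =  9 → J
  i= 1: M-I =  4 → E
  i= 2: F-T = 12 → M
  i= 3: F-W =  9 → J
  i= 4: L-W = 15 → P
  i= 5: G-V = 11 → L
  i= 6: M-D =  9 → J
  i= 7: U-Q =  4 → E
  i= 8: L-Z = 12 → M
  i= 9: F-W =  9 → J
  i=10: V-G = 15 → P
  i=11: G-V = 11 → L
  i=12: E-V =  9 → J
  i=13: V-R =  4 → E
  i=14: B-P = 12 → M
  shifts repeat with period 6: JEMJPL

JEMJPL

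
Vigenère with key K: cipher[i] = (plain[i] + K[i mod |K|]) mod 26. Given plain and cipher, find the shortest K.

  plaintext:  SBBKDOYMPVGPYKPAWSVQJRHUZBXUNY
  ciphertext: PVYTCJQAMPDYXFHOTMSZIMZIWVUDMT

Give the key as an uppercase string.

  i= 0: P-S = 23 → X
  i= 1: V-B = 20 → U
  i= 2: Y-B = 23 → X
  i= 3: T-K =  9 → J
  i= 4: C-D = 25 → Z
  i= 5: J-O = 21 → V
  i= 6: Q-Y = 18 → S
  i= 7: A-M = 14 → O
  i= 8: M-P = 23 → X
  i= 9: P-V = 20 → U
  i=10: D-G = 23 → X
  i=11: Y-P =  9 → J
  i=12: X-Y = 25 → Z
  i=13: F-K = 21 → V
  i=14: H-P = 18 → S
  i=15: O-A = 14 → O
  i=16: T-W = 23 → X
  i=17: M-S = 20 → U
  i=18: S-V = 23 → X
  i=19: Z-Q =  9 → J
  i=20: I-J = 25 → Z
  i=21: M-R = 21 → V
  i=22: Z-H = 18 → S
  i=23: I-U = 14 → O
  i=24: W-Z = 23 → X
  i=25: V-B = 20 → U
  i=26: U-X = 23 → X
  i=27: D-U =  9 → J
  i=28: M-N = 25 → Z
  i=29: T-Y = 21 → V
  shifts repeat with period 8: XUXJZVSO

XUXJZVSO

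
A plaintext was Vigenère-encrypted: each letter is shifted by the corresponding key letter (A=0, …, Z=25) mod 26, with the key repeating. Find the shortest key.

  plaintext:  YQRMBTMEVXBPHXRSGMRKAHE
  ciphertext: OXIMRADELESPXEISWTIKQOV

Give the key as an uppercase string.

QHRA

  i= 0: O-Y = 16 → Q
  i= 1: X-Q =  7 → H
  i= 2: I-R = 17 → R
  i= 3: M-M =  0 → A
  i= 4: R-B = 16 → Q
  i= 5: A-T =  7 → H
  i= 6: D-M = 17 → R
  i= 7: E-E =  0 → A
  i= 8: L-V = 16 → Q
  i= 9: E-X =  7 → H
  i=10: S-B = 17 → R
  i=11: P-P =  0 → A
  i=12: X-H = 16 → Q
  i=13: E-X =  7 → H
  i=14: I-R = 17 → R
  i=15: S-S =  0 → A
  i=16: W-G = 16 → Q
  i=17: T-M =  7 → H
  i=18: I-R = 17 → R
  i=19: K-K =  0 → A
  i=20: Q-A = 16 → Q
  i=21: O-H =  7 → H
  i=22: V-E = 17 → R
  shifts repeat with period 4: QHRA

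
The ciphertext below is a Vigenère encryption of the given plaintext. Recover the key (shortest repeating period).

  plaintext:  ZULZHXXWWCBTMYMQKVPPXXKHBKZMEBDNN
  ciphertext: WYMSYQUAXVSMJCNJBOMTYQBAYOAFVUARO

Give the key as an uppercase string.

  i= 0: W-Z = 23 → X
  i= 1: Y-U =  4 → E
  i= 2: M-L =  1 → B
  i= 3: S-Z = 19 → T
  i= 4: Y-H = 17 → R
  i= 5: Q-X = 19 → T
  i= 6: U-X = 23 → X
  i= 7: A-W =  4 → E
  i= 8: X-W =  1 → B
  i= 9: V-C = 19 → T
  i=10: S-B = 17 → R
  i=11: M-T = 19 → T
  i=12: J-M = 23 → X
  i=13: C-Y =  4 → E
  i=14: N-M =  1 → B
  i=15: J-Q = 19 → T
  i=16: B-K = 17 → R
  i=17: O-V = 19 → T
  i=18: M-P = 23 → X
  i=19: T-P =  4 → E
  i=20: Y-X =  1 → B
  i=21: Q-X = 19 → T
  i=22: B-K = 17 → R
  i=23: A-H = 19 → T
  i=24: Y-B = 23 → X
  i=25: O-K =  4 → E
  i=26: A-Z =  1 → B
  i=27: F-M = 19 → T
  i=28: V-E = 17 → R
  i=29: U-B = 19 → T
  i=30: A-D = 23 → X
  i=31: R-N =  4 → E
  i=32: O-N =  1 → B
  shifts repeat with period 6: XEBTRT

XEBTRT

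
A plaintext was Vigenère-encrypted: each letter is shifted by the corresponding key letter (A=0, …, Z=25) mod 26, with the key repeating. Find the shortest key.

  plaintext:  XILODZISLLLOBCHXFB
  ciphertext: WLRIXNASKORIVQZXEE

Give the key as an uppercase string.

  i= 0: W-X = 25 → Z
  i= 1: L-I =  3 → D
  i= 2: R-L =  6 → G
  i= 3: I-O = 20 → U
  i= 4: X-D = 20 → U
  i= 5: N-Z = 14 → O
  i= 6: A-I = 18 → S
  i= 7: S-S =  0 → A
  i= 8: K-L = 25 → Z
  i= 9: O-L =  3 → D
  i=10: R-L =  6 → G
  i=11: I-O = 20 → U
  i=12: V-B = 20 → U
  i=13: Q-C = 14 → O
  i=14: Z-H = 18 → S
  i=15: X-X =  0 → A
  i=16: E-F = 25 → Z
  i=17: E-B =  3 → D
  shifts repeat with period 8: ZDGUUOSA

ZDGUUOSA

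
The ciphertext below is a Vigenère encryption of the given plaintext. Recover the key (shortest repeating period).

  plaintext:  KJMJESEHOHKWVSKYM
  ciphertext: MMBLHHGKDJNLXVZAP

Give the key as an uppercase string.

CDP

  i= 0: M-K =  2 → C
  i= 1: M-J =  3 → D
  i= 2: B-M = 15 → P
  i= 3: L-J =  2 → C
  i= 4: H-E =  3 → D
  i= 5: H-S = 15 → P
  i= 6: G-E =  2 → C
  i= 7: K-H =  3 → D
  i= 8: D-O = 15 → P
  i= 9: J-H =  2 → C
  i=10: N-K =  3 → D
  i=11: L-W = 15 → P
  i=12: X-V =  2 → C
  i=13: V-S =  3 → D
  i=14: Z-K = 15 → P
  i=15: A-Y =  2 → C
  i=16: P-M =  3 → D
  shifts repeat with period 3: CDP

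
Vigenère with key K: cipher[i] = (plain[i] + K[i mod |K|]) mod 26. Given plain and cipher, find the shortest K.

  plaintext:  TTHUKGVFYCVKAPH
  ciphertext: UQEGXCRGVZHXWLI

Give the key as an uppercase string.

  i= 0: U-T =  1 → B
  i= 1: Q-T = 23 → X
  i= 2: E-H = 23 → X
  i= 3: G-U = 12 → M
  i= 4: X-K = 13 → N
  i= 5: C-G = 22 → W
  i= 6: R-V = 22 → W
  i= 7: G-F =  1 → B
  i= 8: V-Y = 23 → X
  i= 9: Z-C = 23 → X
  i=10: H-V = 12 → M
  i=11: X-K = 13 → N
  i=12: W-A = 22 → W
  i=13: L-P = 22 → W
  i=14: I-H =  1 → B
  shifts repeat with period 7: BXXMNWW

BXXMNWW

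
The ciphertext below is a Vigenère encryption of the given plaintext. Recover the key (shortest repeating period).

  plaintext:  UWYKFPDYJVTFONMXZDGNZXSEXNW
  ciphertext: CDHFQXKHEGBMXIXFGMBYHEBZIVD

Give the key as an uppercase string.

IHJVL

  i= 0: C-U =  8 → I
  i= 1: D-W =  7 → H
  i= 2: H-Y =  9 → J
  i= 3: F-K = 21 → V
  i= 4: Q-F = 11 → L
  i= 5: X-P =  8 → I
  i= 6: K-D =  7 → H
  i= 7: H-Y =  9 → J
  i= 8: E-J = 21 → V
  i= 9: G-V = 11 → L
  i=10: B-T =  8 → I
  i=11: M-F =  7 → H
  i=12: X-O =  9 → J
  i=13: I-N = 21 → V
  i=14: X-M = 11 → L
  i=15: F-X =  8 → I
  i=16: G-Z =  7 → H
  i=17: M-D =  9 → J
  i=18: B-G = 21 → V
  i=19: Y-N = 11 → L
  i=20: H-Z =  8 → I
  i=21: E-X =  7 → H
  i=22: B-S =  9 → J
  i=23: Z-E = 21 → V
  i=24: I-X = 11 → L
  i=25: V-N =  8 → I
  i=26: D-W =  7 → H
  shifts repeat with period 5: IHJVL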